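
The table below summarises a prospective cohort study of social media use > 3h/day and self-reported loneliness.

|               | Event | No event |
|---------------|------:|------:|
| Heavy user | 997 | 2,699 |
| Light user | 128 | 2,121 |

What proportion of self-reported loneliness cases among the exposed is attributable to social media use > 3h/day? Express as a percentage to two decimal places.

78.90

Cells: a = 997, b = 2699, c = 128, d = 2121.
Risk in exposed = 997/3696 = 0.26975; risk in unexposed = 128/2249 = 0.05691.
RR = 0.26975/0.05691 = 4.73961
AR% = (RR − 1)/RR × 100 = (4.73961 − 1)/4.73961 × 100 = 78.9012%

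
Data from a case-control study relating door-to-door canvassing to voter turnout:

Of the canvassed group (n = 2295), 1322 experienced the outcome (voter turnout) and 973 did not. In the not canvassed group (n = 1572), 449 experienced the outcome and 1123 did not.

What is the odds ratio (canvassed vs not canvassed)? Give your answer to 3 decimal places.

From the description: a = 1322, b = 973, c = 449, d = 1123.
OR = (a·d)/(b·c) = (1322 × 1123) / (973 × 449) = 1484606 / 436877 = 3.39822
The odds of voter turnout are about 3.40 times as high in the canvassed group.

3.398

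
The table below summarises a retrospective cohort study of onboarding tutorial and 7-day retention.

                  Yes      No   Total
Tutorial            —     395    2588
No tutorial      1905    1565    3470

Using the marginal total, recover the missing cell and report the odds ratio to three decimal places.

4.561

The missing cell is in the exposed row: 2588 − 395 = 2193.
So a = 2193, b = 395, c = 1905, d = 1565.
OR = (a·d)/(b·c) = (2193 × 1565) / (395 × 1905) = 3432045 / 752475 = 4.56101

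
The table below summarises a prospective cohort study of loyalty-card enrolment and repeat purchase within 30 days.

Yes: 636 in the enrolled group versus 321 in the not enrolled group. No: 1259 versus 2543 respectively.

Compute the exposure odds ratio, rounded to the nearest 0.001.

4.002

From the description: a = 636, b = 1259, c = 321, d = 2543.
OR = (a·d)/(b·c) = (636 × 2543) / (1259 × 321) = 1617348 / 404139 = 4.00196
The odds of repeat purchase within 30 days are about 4.00 times as high in the enrolled group.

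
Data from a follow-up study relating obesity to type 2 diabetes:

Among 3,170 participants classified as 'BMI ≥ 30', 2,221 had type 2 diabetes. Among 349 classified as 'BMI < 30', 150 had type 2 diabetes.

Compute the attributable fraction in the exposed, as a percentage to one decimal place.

From the description: a = 2221, b = 949, c = 150, d = 199.
Risk in exposed = 2221/3170 = 0.70063; risk in unexposed = 150/349 = 0.42980.
RR = 0.70063/0.42980 = 1.63013
AR% = (RR − 1)/RR × 100 = (1.63013 − 1)/1.63013 × 100 = 38.6554%

38.7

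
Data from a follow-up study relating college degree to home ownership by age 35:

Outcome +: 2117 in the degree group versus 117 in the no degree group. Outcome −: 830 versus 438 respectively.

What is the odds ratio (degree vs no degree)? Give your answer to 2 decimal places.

9.55

From the description: a = 2117, b = 830, c = 117, d = 438.
OR = (a·d)/(b·c) = (2117 × 438) / (830 × 117) = 927246 / 97110 = 9.54841
The odds of home ownership by age 35 are about 9.55 times as high in the degree group.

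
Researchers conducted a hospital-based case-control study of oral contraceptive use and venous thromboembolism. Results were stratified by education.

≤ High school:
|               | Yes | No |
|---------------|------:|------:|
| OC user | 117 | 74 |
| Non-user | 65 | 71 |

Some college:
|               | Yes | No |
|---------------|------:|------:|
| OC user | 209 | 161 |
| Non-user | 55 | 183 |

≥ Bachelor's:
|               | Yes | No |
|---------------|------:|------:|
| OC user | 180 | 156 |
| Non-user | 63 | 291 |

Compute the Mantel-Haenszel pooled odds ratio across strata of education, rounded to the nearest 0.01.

3.77

OR_MH = Σ(aᵢdᵢ/nᵢ) / Σ(bᵢcᵢ/nᵢ), where nᵢ is the stratum total.
Stratum 1 (≤ High school): n = 327; a·d/n = 117·71/327 = 25.4037; b·c/n = 74·65/327 = 14.7095
Stratum 2 (Some college): n = 608; a·d/n = 209·183/608 = 62.9062; b·c/n = 161·55/608 = 14.5641
Stratum 3 (≥ Bachelor's): n = 690; a·d/n = 180·291/690 = 75.9130; b·c/n = 156·63/690 = 14.2435
OR_MH = (25.4037 + 62.9062 + 75.9130) / (14.7095 + 14.5641 + 14.2435) = 164.2230 / 43.5171 = 3.77376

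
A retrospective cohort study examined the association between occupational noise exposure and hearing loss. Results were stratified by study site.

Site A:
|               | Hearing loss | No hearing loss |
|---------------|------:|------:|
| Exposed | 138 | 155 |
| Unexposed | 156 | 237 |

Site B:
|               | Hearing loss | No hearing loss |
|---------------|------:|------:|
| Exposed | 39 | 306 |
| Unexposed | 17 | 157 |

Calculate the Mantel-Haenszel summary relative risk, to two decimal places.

RR_MH = Σ(aᵢ·n₀ᵢ/nᵢ) / Σ(cᵢ·n₁ᵢ/nᵢ), with n₁ᵢ = aᵢ+bᵢ (exposed), n₀ᵢ = cᵢ+dᵢ (unexposed), nᵢ = n₁ᵢ+n₀ᵢ.
Stratum 1 (Site A): n₁ = 293, n₀ = 393, n = 686; a·n₀/n = 138·393/686 = 79.0583; c·n₁/n = 156·293/686 = 66.6297
Stratum 2 (Site B): n₁ = 345, n₀ = 174, n = 519; a·n₀/n = 39·174/519 = 13.0751; c·n₁/n = 17·345/519 = 11.3006
RR_MH = (79.0583 + 13.0751) / (66.6297 + 11.3006) = 92.1335 / 77.9303 = 1.18225

1.18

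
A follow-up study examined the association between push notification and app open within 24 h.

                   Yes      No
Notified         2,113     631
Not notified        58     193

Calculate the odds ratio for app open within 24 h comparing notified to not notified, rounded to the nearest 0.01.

Cells: a = 2113, b = 631, c = 58, d = 193.
OR = (a·d)/(b·c) = (2113 × 193) / (631 × 58) = 407809 / 36598 = 11.14293
The odds of app open within 24 h are about 11.14 times as high in the notified group.

11.14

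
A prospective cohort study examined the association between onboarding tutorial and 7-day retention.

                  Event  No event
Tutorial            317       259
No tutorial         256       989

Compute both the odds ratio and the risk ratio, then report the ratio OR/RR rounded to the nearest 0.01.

1.77

Cells: a = 317, b = 259, c = 256, d = 989.
OR = (317·989)/(259·256) = 313513/66304 = 4.72842
Risk in exposed = 317/576 = 0.55035; risk in unexposed = 256/1245 = 0.20562; RR = 2.67649
OR/RR = 4.72842 / 2.67649 = 1.76665
The outcome is not rare, so the OR lies further from 1 than the RR.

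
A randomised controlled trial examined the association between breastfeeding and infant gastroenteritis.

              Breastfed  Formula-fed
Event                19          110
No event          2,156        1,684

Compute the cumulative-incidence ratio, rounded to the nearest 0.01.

0.14

Reading the table with exposure as columns: a = 19 (Breastfed, case), b = 2156 (Breastfed, non-case), c = 110 (Formula-fed, case), d = 1684.
Risk in exposed = 19/2175 = 0.00874; risk in unexposed = 110/1794 = 0.06132.
RR = 0.00874 / 0.06132 = 0.14247
The risk is 86% lower among the exposed than among the unexposed.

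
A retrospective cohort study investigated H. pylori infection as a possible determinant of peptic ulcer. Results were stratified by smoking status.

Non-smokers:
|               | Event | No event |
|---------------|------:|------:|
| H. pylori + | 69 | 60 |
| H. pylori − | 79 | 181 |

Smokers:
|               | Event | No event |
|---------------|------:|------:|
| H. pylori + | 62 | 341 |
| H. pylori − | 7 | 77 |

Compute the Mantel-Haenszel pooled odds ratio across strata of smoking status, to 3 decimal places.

2.453

OR_MH = Σ(aᵢdᵢ/nᵢ) / Σ(bᵢcᵢ/nᵢ), where nᵢ is the stratum total.
Stratum 1 (Non-smokers): n = 389; a·d/n = 69·181/389 = 32.1054; b·c/n = 60·79/389 = 12.1851
Stratum 2 (Smokers): n = 487; a·d/n = 62·77/487 = 9.8029; b·c/n = 341·7/487 = 4.9014
OR_MH = (32.1054 + 9.8029) / (12.1851 + 4.9014) = 41.9083 / 17.0865 = 2.45271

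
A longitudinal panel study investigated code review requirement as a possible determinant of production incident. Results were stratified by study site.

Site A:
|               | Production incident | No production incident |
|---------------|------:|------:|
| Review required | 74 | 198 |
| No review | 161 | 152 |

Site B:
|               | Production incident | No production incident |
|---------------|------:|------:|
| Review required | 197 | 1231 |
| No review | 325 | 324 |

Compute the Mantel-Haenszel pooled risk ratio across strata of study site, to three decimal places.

0.339

RR_MH = Σ(aᵢ·n₀ᵢ/nᵢ) / Σ(cᵢ·n₁ᵢ/nᵢ), with n₁ᵢ = aᵢ+bᵢ (exposed), n₀ᵢ = cᵢ+dᵢ (unexposed), nᵢ = n₁ᵢ+n₀ᵢ.
Stratum 1 (Site A): n₁ = 272, n₀ = 313, n = 585; a·n₀/n = 74·313/585 = 39.5932; c·n₁/n = 161·272/585 = 74.8581
Stratum 2 (Site B): n₁ = 1428, n₀ = 649, n = 2077; a·n₀/n = 197·649/2077 = 61.5566; c·n₁/n = 325·1428/2077 = 223.4473
RR_MH = (39.5932 + 61.5566) / (74.8581 + 223.4473) = 101.1497 / 298.3054 = 0.33908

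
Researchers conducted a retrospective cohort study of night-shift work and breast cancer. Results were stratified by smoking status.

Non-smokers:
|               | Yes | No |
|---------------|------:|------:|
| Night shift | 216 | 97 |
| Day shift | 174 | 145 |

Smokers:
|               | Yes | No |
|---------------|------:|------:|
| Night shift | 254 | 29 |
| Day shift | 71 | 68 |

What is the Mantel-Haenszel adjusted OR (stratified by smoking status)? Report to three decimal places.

2.865

OR_MH = Σ(aᵢdᵢ/nᵢ) / Σ(bᵢcᵢ/nᵢ), where nᵢ is the stratum total.
Stratum 1 (Non-smokers): n = 632; a·d/n = 216·145/632 = 49.5570; b·c/n = 97·174/632 = 26.7057
Stratum 2 (Smokers): n = 422; a·d/n = 254·68/422 = 40.9289; b·c/n = 29·71/422 = 4.8791
OR_MH = (49.5570 + 40.9289) / (26.7057 + 4.8791) = 90.4859 / 31.5848 = 2.86485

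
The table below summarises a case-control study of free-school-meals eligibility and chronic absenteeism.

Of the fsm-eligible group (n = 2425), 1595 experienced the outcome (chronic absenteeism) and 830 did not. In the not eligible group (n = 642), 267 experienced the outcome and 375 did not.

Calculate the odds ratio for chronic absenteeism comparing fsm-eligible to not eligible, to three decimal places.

2.699

From the description: a = 1595, b = 830, c = 267, d = 375.
OR = (a·d)/(b·c) = (1595 × 375) / (830 × 267) = 598125 / 221610 = 2.69900
The odds of chronic absenteeism are about 2.70 times as high in the fsm-eligible group.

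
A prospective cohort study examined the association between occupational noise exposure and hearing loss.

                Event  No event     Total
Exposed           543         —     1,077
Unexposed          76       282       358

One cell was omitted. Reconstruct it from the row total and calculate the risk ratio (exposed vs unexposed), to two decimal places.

The missing cell is in the exposed row: 1077 − 543 = 534.
So a = 543, b = 534, c = 76, d = 282.
RR = [a/(a+b)] / [c/(c+d)] = (543/1077) / (76/358) = 0.50418/0.21229 = 2.37495

2.37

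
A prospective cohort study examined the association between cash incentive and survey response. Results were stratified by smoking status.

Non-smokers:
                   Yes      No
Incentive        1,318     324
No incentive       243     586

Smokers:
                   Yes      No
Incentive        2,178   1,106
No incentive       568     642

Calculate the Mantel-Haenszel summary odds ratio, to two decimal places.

OR_MH = Σ(aᵢdᵢ/nᵢ) / Σ(bᵢcᵢ/nᵢ), where nᵢ is the stratum total.
Stratum 1 (Non-smokers): n = 2471; a·d/n = 1318·586/2471 = 312.5650; b·c/n = 324·243/2471 = 31.8624
Stratum 2 (Smokers): n = 4494; a·d/n = 2178·642/4494 = 311.1429; b·c/n = 1106·568/4494 = 139.7882
OR_MH = (312.5650 + 311.1429) / (31.8624 + 139.7882) = 623.7078 / 171.6506 = 3.63359

3.63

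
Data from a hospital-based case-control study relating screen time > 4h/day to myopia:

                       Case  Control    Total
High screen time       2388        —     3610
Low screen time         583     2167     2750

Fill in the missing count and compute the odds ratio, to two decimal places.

The missing cell is in the exposed row: 3610 − 2388 = 1222.
So a = 2388, b = 1222, c = 583, d = 2167.
OR = (a·d)/(b·c) = (2388 × 2167) / (1222 × 583) = 5174796 / 712426 = 7.26363

7.26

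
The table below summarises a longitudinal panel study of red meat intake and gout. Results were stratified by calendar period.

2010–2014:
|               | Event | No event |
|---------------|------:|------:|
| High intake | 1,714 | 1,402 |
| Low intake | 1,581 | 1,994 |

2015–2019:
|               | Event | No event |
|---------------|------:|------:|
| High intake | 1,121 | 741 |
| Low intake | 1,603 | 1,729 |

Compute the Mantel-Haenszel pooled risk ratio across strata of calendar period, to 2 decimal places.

RR_MH = Σ(aᵢ·n₀ᵢ/nᵢ) / Σ(cᵢ·n₁ᵢ/nᵢ), with n₁ᵢ = aᵢ+bᵢ (exposed), n₀ᵢ = cᵢ+dᵢ (unexposed), nᵢ = n₁ᵢ+n₀ᵢ.
Stratum 1 (2010–2014): n₁ = 3116, n₀ = 3575, n = 6691; a·n₀/n = 1714·3575/6691 = 915.7899; c·n₁/n = 1581·3116/6691 = 736.2720
Stratum 2 (2015–2019): n₁ = 1862, n₀ = 3332, n = 5194; a·n₀/n = 1121·3332/5194 = 719.1321; c·n₁/n = 1603·1862/5194 = 574.6604
RR_MH = (915.7899 + 719.1321) / (736.2720 + 574.6604) = 1634.9219 / 1310.9324 = 1.24714

1.25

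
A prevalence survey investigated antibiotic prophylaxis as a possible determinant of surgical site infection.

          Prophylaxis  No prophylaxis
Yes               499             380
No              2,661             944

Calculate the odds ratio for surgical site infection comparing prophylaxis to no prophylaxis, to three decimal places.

Reading the table with exposure as columns: a = 499 (Prophylaxis, case), b = 2661 (Prophylaxis, non-case), c = 380 (No prophylaxis, case), d = 944.
OR = (a·d)/(b·c) = (499 × 944) / (2661 × 380) = 471056 / 1011180 = 0.46585
Exposure is associated with lower odds of surgical site infection (OR = 0.47 < 1).

0.466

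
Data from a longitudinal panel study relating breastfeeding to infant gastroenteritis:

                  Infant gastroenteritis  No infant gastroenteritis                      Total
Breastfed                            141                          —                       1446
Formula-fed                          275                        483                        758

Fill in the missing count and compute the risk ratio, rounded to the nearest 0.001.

0.269

The missing cell is in the exposed row: 1446 − 141 = 1305.
So a = 141, b = 1305, c = 275, d = 483.
RR = [a/(a+b)] / [c/(c+d)] = (141/1446) / (275/758) = 0.09751/0.36280 = 0.26877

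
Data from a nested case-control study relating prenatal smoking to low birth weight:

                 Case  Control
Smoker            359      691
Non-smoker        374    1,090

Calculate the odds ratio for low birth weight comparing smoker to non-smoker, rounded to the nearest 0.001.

Cells: a = 359, b = 691, c = 374, d = 1090.
OR = (a·d)/(b·c) = (359 × 1090) / (691 × 374) = 391310 / 258434 = 1.51416
The odds of low birth weight are about 1.51 times as high in the smoker group.

1.514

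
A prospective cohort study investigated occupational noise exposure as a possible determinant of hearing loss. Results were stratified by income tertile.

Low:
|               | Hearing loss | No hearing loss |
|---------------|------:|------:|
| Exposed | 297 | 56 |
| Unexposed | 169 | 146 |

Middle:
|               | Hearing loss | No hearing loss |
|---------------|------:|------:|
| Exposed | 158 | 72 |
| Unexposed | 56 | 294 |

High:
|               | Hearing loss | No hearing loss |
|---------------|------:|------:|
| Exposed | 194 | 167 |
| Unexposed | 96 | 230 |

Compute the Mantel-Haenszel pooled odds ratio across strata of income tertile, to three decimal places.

4.723

OR_MH = Σ(aᵢdᵢ/nᵢ) / Σ(bᵢcᵢ/nᵢ), where nᵢ is the stratum total.
Stratum 1 (Low): n = 668; a·d/n = 297·146/668 = 64.9132; b·c/n = 56·169/668 = 14.1677
Stratum 2 (Middle): n = 580; a·d/n = 158·294/580 = 80.0897; b·c/n = 72·56/580 = 6.9517
Stratum 3 (High): n = 687; a·d/n = 194·230/687 = 64.9491; b·c/n = 167·96/687 = 23.3362
OR_MH = (64.9132 + 80.0897 + 64.9491) / (14.1677 + 6.9517 + 23.3362) = 209.9519 / 44.4556 = 4.72273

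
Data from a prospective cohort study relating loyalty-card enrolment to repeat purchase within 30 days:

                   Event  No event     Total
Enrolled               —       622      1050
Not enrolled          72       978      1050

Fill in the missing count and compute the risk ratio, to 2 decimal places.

5.94

The missing cell is in the exposed row: 1050 − 622 = 428.
So a = 428, b = 622, c = 72, d = 978.
RR = [a/(a+b)] / [c/(c+d)] = (428/1050) / (72/1050) = 0.40762/0.06857 = 5.94444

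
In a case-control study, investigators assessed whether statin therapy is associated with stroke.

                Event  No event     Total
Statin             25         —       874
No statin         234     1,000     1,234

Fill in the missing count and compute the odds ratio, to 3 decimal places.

0.126

The missing cell is in the exposed row: 874 − 25 = 849.
So a = 25, b = 849, c = 234, d = 1000.
OR = (a·d)/(b·c) = (25 × 1000) / (849 × 234) = 25000 / 198666 = 0.12584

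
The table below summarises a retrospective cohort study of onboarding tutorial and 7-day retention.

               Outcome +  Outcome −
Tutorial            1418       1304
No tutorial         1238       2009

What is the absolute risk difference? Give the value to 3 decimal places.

Cells: a = 1418, b = 1304, c = 1238, d = 2009.
Risk in exposed = 1418/2722 = 0.520940; risk in unexposed = 1238/3247 = 0.381275.
Risk difference = 0.520940 − 0.381275 = 0.139665

0.140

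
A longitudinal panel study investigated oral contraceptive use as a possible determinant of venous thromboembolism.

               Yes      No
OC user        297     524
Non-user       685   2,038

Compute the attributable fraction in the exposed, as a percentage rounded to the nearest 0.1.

Cells: a = 297, b = 524, c = 685, d = 2038.
Risk in exposed = 297/821 = 0.36175; risk in unexposed = 685/2723 = 0.25156.
RR = 0.36175/0.25156 = 1.43804
AR% = (RR − 1)/RR × 100 = (1.43804 − 1)/1.43804 × 100 = 30.4608%

30.5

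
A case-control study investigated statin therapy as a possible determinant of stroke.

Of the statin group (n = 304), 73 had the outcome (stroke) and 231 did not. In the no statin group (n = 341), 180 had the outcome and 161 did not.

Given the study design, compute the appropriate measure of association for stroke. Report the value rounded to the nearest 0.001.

0.283

From the description: a = 73, b = 231, c = 180, d = 161.
This is a case-control study: participants were sampled on outcome status, so risks in the source population cannot be estimated directly — relative risk is not valid here. The odds ratio is the appropriate measure.
OR = (a·d)/(b·c) = (73 × 161) / (231 × 180) = 11753 / 41580 = 0.28266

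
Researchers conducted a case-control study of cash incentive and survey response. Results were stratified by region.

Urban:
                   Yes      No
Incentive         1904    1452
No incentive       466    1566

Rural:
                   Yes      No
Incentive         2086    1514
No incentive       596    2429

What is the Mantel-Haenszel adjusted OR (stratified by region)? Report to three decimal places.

OR_MH = Σ(aᵢdᵢ/nᵢ) / Σ(bᵢcᵢ/nᵢ), where nᵢ is the stratum total.
Stratum 1 (Urban): n = 5388; a·d/n = 1904·1566/5388 = 553.3898; b·c/n = 1452·466/5388 = 125.5813
Stratum 2 (Rural): n = 6625; a·d/n = 2086·2429/6625 = 764.8142; b·c/n = 1514·596/6625 = 136.2029
OR_MH = (553.3898 + 764.8142) / (125.5813 + 136.2029) = 1318.2039 / 261.7842 = 5.03546

5.035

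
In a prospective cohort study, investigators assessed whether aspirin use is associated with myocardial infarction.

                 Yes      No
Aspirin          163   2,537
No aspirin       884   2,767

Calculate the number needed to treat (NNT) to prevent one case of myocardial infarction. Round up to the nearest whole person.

6

Risk in treated group = 163/2700 = 0.06037; risk in control = 884/3651 = 0.24213.
Absolute risk reduction = 0.24213 − 0.06037 = 0.18176
NNT = 1 / ARR = 1 / 0.18176 = 5.502 → round up → 6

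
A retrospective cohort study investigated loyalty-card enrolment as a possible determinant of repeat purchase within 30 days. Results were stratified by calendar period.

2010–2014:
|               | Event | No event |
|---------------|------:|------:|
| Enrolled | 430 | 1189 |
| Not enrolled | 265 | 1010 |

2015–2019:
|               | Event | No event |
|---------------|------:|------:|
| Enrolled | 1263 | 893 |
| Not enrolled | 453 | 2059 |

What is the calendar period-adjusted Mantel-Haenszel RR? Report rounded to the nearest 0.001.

2.431

RR_MH = Σ(aᵢ·n₀ᵢ/nᵢ) / Σ(cᵢ·n₁ᵢ/nᵢ), with n₁ᵢ = aᵢ+bᵢ (exposed), n₀ᵢ = cᵢ+dᵢ (unexposed), nᵢ = n₁ᵢ+n₀ᵢ.
Stratum 1 (2010–2014): n₁ = 1619, n₀ = 1275, n = 2894; a·n₀/n = 430·1275/2894 = 189.4437; c·n₁/n = 265·1619/2894 = 148.2498
Stratum 2 (2015–2019): n₁ = 2156, n₀ = 2512, n = 4668; a·n₀/n = 1263·2512/4668 = 679.6607; c·n₁/n = 453·2156/4668 = 209.2262
RR_MH = (189.4437 + 679.6607) / (148.2498 + 209.2262) = 869.1043 / 357.4760 = 2.43122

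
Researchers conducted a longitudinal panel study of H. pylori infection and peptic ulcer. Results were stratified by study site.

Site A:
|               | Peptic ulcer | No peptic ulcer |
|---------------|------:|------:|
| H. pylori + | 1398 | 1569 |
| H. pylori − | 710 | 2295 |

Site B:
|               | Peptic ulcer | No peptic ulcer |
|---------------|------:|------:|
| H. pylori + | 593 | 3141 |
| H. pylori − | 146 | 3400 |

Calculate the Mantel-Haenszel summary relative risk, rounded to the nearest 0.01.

2.32

RR_MH = Σ(aᵢ·n₀ᵢ/nᵢ) / Σ(cᵢ·n₁ᵢ/nᵢ), with n₁ᵢ = aᵢ+bᵢ (exposed), n₀ᵢ = cᵢ+dᵢ (unexposed), nᵢ = n₁ᵢ+n₀ᵢ.
Stratum 1 (Site A): n₁ = 2967, n₀ = 3005, n = 5972; a·n₀/n = 1398·3005/5972 = 703.4478; c·n₁/n = 710·2967/5972 = 352.7411
Stratum 2 (Site B): n₁ = 3734, n₀ = 3546, n = 7280; a·n₀/n = 593·3546/7280 = 288.8431; c·n₁/n = 146·3734/7280 = 74.8852
RR_MH = (703.4478 + 288.8431) / (352.7411 + 74.8852) = 992.2909 / 427.6263 = 2.32046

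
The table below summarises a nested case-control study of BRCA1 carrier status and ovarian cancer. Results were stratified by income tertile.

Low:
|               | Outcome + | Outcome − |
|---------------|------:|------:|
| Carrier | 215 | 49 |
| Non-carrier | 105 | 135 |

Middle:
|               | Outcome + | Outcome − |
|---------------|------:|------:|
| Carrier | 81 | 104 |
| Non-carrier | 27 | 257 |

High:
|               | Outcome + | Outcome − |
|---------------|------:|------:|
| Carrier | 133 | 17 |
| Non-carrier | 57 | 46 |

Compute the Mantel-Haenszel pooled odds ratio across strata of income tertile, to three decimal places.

6.300

OR_MH = Σ(aᵢdᵢ/nᵢ) / Σ(bᵢcᵢ/nᵢ), where nᵢ is the stratum total.
Stratum 1 (Low): n = 504; a·d/n = 215·135/504 = 57.5893; b·c/n = 49·105/504 = 10.2083
Stratum 2 (Middle): n = 469; a·d/n = 81·257/469 = 44.3859; b·c/n = 104·27/469 = 5.9872
Stratum 3 (High): n = 253; a·d/n = 133·46/253 = 24.1818; b·c/n = 17·57/253 = 3.8300
OR_MH = (57.5893 + 44.3859 + 24.1818) / (10.2083 + 5.9872 + 3.8300) = 126.1570 / 20.0256 = 6.29979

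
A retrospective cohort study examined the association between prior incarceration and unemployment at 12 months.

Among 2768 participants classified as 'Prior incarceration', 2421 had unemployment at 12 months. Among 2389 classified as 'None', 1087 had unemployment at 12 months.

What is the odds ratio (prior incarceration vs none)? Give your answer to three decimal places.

From the description: a = 2421, b = 347, c = 1087, d = 1302.
OR = (a·d)/(b·c) = (2421 × 1302) / (347 × 1087) = 3152142 / 377189 = 8.35693
The odds of unemployment at 12 months are about 8.36 times as high in the prior incarceration group.

8.357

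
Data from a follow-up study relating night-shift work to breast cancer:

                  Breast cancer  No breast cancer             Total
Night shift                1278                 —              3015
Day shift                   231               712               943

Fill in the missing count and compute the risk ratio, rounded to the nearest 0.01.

1.73

The missing cell is in the exposed row: 3015 − 1278 = 1737.
So a = 1278, b = 1737, c = 231, d = 712.
RR = [a/(a+b)] / [c/(c+d)] = (1278/3015) / (231/943) = 0.42388/0.24496 = 1.73039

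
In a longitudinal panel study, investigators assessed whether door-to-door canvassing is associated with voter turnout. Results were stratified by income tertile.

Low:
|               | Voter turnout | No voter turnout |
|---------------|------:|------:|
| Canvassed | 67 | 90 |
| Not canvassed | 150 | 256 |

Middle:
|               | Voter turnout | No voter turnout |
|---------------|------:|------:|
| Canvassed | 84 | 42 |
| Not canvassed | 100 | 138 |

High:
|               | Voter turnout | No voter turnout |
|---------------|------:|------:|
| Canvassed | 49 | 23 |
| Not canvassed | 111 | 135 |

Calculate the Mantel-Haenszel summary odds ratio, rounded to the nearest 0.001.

OR_MH = Σ(aᵢdᵢ/nᵢ) / Σ(bᵢcᵢ/nᵢ), where nᵢ is the stratum total.
Stratum 1 (Low): n = 563; a·d/n = 67·256/563 = 30.4654; b·c/n = 90·150/563 = 23.9787
Stratum 2 (Middle): n = 364; a·d/n = 84·138/364 = 31.8462; b·c/n = 42·100/364 = 11.5385
Stratum 3 (High): n = 318; a·d/n = 49·135/318 = 20.8019; b·c/n = 23·111/318 = 8.0283
OR_MH = (30.4654 + 31.8462 + 20.8019) / (23.9787 + 11.5385 + 8.0283) = 83.1134 / 43.5454 = 1.90866

1.909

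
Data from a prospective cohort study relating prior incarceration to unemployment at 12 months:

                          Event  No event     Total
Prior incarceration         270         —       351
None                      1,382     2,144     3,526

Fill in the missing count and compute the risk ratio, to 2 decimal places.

1.96

The missing cell is in the exposed row: 351 − 270 = 81.
So a = 270, b = 81, c = 1382, d = 2144.
RR = [a/(a+b)] / [c/(c+d)] = (270/351) / (1382/3526) = 0.76923/0.39195 = 1.96260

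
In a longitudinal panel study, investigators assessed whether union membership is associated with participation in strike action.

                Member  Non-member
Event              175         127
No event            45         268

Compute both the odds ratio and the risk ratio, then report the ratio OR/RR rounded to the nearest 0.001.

3.317

Reading the table with exposure as columns: a = 175 (Member, case), b = 45 (Member, non-case), c = 127 (Non-member, case), d = 268.
OR = (175·268)/(45·127) = 46900/5715 = 8.20647
Risk in exposed = 175/220 = 0.79545; risk in unexposed = 127/395 = 0.32152; RR = 2.47405
OR/RR = 8.20647 / 2.47405 = 3.31702
The outcome is not rare, so the OR lies further from 1 than the RR.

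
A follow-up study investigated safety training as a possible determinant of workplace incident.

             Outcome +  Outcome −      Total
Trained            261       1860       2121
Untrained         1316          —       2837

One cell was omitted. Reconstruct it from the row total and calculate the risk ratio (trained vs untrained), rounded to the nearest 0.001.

0.265

The missing cell is in the unexposed row: 2837 − 1316 = 1521.
So a = 261, b = 1860, c = 1316, d = 1521.
RR = [a/(a+b)] / [c/(c+d)] = (261/2121) / (1316/2837) = 0.12306/0.46387 = 0.26528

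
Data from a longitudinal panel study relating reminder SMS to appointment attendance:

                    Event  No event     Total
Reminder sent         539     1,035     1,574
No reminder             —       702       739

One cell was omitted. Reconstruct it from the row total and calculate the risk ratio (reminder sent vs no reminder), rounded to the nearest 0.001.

6.840

The missing cell is in the unexposed row: 739 − 702 = 37.
So a = 539, b = 1035, c = 37, d = 702.
RR = [a/(a+b)] / [c/(c+d)] = (539/1574) / (37/739) = 0.34244/0.05007 = 6.83954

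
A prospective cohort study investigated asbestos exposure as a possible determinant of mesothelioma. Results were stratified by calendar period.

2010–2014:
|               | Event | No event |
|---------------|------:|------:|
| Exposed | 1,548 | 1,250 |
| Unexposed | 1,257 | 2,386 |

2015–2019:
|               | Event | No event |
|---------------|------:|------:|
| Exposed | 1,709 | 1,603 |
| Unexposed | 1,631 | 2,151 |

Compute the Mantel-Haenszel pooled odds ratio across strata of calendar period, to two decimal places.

OR_MH = Σ(aᵢdᵢ/nᵢ) / Σ(bᵢcᵢ/nᵢ), where nᵢ is the stratum total.
Stratum 1 (2010–2014): n = 6441; a·d/n = 1548·2386/6441 = 573.4401; b·c/n = 1250·1257/6441 = 243.9450
Stratum 2 (2015–2019): n = 7094; a·d/n = 1709·2151/7094 = 518.1927; b·c/n = 1603·1631/7094 = 368.5499
OR_MH = (573.4401 + 518.1927) / (243.9450 + 368.5499) = 1091.6328 / 612.4949 = 1.78227

1.78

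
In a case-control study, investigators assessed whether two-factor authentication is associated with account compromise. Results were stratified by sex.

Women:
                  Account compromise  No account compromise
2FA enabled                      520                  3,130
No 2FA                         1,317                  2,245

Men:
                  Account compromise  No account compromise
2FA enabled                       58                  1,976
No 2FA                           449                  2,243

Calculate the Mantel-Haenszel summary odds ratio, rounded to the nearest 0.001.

0.249

OR_MH = Σ(aᵢdᵢ/nᵢ) / Σ(bᵢcᵢ/nᵢ), where nᵢ is the stratum total.
Stratum 1 (Women): n = 7212; a·d/n = 520·2245/7212 = 161.8691; b·c/n = 3130·1317/7212 = 571.5765
Stratum 2 (Men): n = 4726; a·d/n = 58·2243/4726 = 27.5273; b·c/n = 1976·449/4726 = 187.7325
OR_MH = (161.8691 + 27.5273) / (571.5765 + 187.7325) = 189.3964 / 759.3091 = 0.24943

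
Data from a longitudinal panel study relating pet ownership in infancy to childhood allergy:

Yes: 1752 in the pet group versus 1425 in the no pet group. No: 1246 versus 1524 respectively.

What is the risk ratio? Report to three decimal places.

1.209

From the description: a = 1752, b = 1246, c = 1425, d = 1524.
Risk in exposed = 1752/2998 = 0.58439; risk in unexposed = 1425/2949 = 0.48321.
RR = 0.58439 / 0.48321 = 1.20938
The risk among the exposed is 1.21 times that among the unexposed.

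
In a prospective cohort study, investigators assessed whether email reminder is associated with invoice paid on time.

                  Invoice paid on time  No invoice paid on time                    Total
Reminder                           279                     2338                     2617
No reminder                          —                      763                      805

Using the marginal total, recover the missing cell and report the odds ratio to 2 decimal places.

2.17

The missing cell is in the unexposed row: 805 − 763 = 42.
So a = 279, b = 2338, c = 42, d = 763.
OR = (a·d)/(b·c) = (279 × 763) / (2338 × 42) = 212877 / 98196 = 2.16788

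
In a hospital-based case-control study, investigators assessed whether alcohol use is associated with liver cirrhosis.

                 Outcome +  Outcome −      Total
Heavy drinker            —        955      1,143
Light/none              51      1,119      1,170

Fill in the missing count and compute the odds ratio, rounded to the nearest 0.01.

4.32

The missing cell is in the exposed row: 1143 − 955 = 188.
So a = 188, b = 955, c = 51, d = 1119.
OR = (a·d)/(b·c) = (188 × 1119) / (955 × 51) = 210372 / 48705 = 4.31931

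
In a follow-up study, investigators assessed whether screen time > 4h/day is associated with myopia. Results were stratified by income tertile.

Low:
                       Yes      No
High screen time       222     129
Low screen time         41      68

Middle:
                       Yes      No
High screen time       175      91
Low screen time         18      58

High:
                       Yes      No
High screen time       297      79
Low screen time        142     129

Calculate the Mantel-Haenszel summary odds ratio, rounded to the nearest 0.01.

OR_MH = Σ(aᵢdᵢ/nᵢ) / Σ(bᵢcᵢ/nᵢ), where nᵢ is the stratum total.
Stratum 1 (Low): n = 460; a·d/n = 222·68/460 = 32.8174; b·c/n = 129·41/460 = 11.4978
Stratum 2 (Middle): n = 342; a·d/n = 175·58/342 = 29.6784; b·c/n = 91·18/342 = 4.7895
Stratum 3 (High): n = 647; a·d/n = 297·129/647 = 59.2164; b·c/n = 79·142/647 = 17.3385
OR_MH = (32.8174 + 29.6784 + 59.2164) / (11.4978 + 4.7895 + 17.3385) = 121.7121 / 33.6258 = 3.61961

3.62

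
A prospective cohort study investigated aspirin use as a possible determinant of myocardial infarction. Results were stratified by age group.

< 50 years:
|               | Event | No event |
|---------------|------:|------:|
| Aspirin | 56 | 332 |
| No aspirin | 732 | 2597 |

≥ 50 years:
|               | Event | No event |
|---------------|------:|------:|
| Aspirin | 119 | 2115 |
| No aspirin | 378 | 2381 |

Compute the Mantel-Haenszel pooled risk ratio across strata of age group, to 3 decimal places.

0.472

RR_MH = Σ(aᵢ·n₀ᵢ/nᵢ) / Σ(cᵢ·n₁ᵢ/nᵢ), with n₁ᵢ = aᵢ+bᵢ (exposed), n₀ᵢ = cᵢ+dᵢ (unexposed), nᵢ = n₁ᵢ+n₀ᵢ.
Stratum 1 (< 50 years): n₁ = 388, n₀ = 3329, n = 3717; a·n₀/n = 56·3329/3717 = 50.1544; c·n₁/n = 732·388/3717 = 76.4100
Stratum 2 (≥ 50 years): n₁ = 2234, n₀ = 2759, n = 4993; a·n₀/n = 119·2759/4993 = 65.7563; c·n₁/n = 378·2234/4993 = 169.1272
RR_MH = (50.1544 + 65.7563) / (76.4100 + 169.1272) = 115.9107 / 245.5372 = 0.47207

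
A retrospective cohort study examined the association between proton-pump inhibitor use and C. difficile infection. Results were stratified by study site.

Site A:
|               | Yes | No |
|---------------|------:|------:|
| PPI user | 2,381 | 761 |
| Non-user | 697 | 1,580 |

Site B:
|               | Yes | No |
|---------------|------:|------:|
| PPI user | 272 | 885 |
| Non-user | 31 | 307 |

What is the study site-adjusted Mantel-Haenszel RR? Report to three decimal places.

RR_MH = Σ(aᵢ·n₀ᵢ/nᵢ) / Σ(cᵢ·n₁ᵢ/nᵢ), with n₁ᵢ = aᵢ+bᵢ (exposed), n₀ᵢ = cᵢ+dᵢ (unexposed), nᵢ = n₁ᵢ+n₀ᵢ.
Stratum 1 (Site A): n₁ = 3142, n₀ = 2277, n = 5419; a·n₀/n = 2381·2277/5419 = 1000.4682; c·n₁/n = 697·3142/5419 = 404.1288
Stratum 2 (Site B): n₁ = 1157, n₀ = 338, n = 1495; a·n₀/n = 272·338/1495 = 61.4957; c·n₁/n = 31·1157/1495 = 23.9913
RR_MH = (1000.4682 + 61.4957) / (404.1288 + 23.9913) = 1061.9638 / 428.1201 = 2.48053

2.481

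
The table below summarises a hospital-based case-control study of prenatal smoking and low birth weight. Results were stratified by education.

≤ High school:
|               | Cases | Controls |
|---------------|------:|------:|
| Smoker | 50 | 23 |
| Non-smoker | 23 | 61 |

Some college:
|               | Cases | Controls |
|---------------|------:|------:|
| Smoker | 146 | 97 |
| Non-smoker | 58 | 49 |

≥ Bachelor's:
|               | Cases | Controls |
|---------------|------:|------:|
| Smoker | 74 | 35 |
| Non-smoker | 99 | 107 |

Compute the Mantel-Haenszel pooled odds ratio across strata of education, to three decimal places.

2.135

OR_MH = Σ(aᵢdᵢ/nᵢ) / Σ(bᵢcᵢ/nᵢ), where nᵢ is the stratum total.
Stratum 1 (≤ High school): n = 157; a·d/n = 50·61/157 = 19.4268; b·c/n = 23·23/157 = 3.3694
Stratum 2 (Some college): n = 350; a·d/n = 146·49/350 = 20.4400; b·c/n = 97·58/350 = 16.0743
Stratum 3 (≥ Bachelor's): n = 315; a·d/n = 74·107/315 = 25.1365; b·c/n = 35·99/315 = 11.0000
OR_MH = (19.4268 + 20.4400 + 25.1365) / (3.3694 + 16.0743 + 11.0000) = 65.0033 / 30.4437 = 2.13519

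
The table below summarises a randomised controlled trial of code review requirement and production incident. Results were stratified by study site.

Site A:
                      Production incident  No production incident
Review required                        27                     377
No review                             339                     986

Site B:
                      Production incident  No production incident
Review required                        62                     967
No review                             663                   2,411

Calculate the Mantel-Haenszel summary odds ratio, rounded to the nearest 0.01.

0.23

OR_MH = Σ(aᵢdᵢ/nᵢ) / Σ(bᵢcᵢ/nᵢ), where nᵢ is the stratum total.
Stratum 1 (Site A): n = 1729; a·d/n = 27·986/1729 = 15.3973; b·c/n = 377·339/1729 = 73.9173
Stratum 2 (Site B): n = 4103; a·d/n = 62·2411/4103 = 36.4324; b·c/n = 967·663/4103 = 156.2566
OR_MH = (15.3973 + 36.4324) / (73.9173 + 156.2566) = 51.8297 / 230.1739 = 0.22518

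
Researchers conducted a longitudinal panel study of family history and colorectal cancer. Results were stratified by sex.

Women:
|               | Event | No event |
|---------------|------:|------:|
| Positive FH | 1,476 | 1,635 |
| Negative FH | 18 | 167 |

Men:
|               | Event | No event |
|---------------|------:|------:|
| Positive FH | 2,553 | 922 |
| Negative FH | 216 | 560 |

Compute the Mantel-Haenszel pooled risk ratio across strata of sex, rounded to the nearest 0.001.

RR_MH = Σ(aᵢ·n₀ᵢ/nᵢ) / Σ(cᵢ·n₁ᵢ/nᵢ), with n₁ᵢ = aᵢ+bᵢ (exposed), n₀ᵢ = cᵢ+dᵢ (unexposed), nᵢ = n₁ᵢ+n₀ᵢ.
Stratum 1 (Women): n₁ = 3111, n₀ = 185, n = 3296; a·n₀/n = 1476·185/3296 = 82.8459; c·n₁/n = 18·3111/3296 = 16.9897
Stratum 2 (Men): n₁ = 3475, n₀ = 776, n = 4251; a·n₀/n = 2553·776/4251 = 466.0381; c·n₁/n = 216·3475/4251 = 176.5702
RR_MH = (82.8459 + 466.0381) / (16.9897 + 176.5702) = 548.8840 / 193.5599 = 2.83573

2.836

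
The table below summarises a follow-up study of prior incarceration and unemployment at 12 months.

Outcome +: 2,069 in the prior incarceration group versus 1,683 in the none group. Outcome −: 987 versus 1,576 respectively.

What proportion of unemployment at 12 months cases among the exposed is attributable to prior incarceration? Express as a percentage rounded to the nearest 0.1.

23.7

From the description: a = 2069, b = 987, c = 1683, d = 1576.
Risk in exposed = 2069/3056 = 0.67703; risk in unexposed = 1683/3259 = 0.51642.
RR = 0.67703/0.51642 = 1.31101
AR% = (RR − 1)/RR × 100 = (1.31101 − 1)/1.31101 × 100 = 23.7232%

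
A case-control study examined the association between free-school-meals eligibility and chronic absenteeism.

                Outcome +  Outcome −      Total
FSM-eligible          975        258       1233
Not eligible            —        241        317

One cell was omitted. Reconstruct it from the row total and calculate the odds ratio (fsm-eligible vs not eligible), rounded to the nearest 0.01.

11.98

The missing cell is in the unexposed row: 317 − 241 = 76.
So a = 975, b = 258, c = 76, d = 241.
OR = (a·d)/(b·c) = (975 × 241) / (258 × 76) = 234975 / 19608 = 11.98363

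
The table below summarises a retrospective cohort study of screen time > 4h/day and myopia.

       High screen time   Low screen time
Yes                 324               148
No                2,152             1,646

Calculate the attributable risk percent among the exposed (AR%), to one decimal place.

37.0

Reading the table with exposure as columns: a = 324 (High screen time, case), b = 2152 (High screen time, non-case), c = 148 (Low screen time, case), d = 1646.
Risk in exposed = 324/2476 = 0.13086; risk in unexposed = 148/1794 = 0.08250.
RR = 0.13086/0.08250 = 1.58619
AR% = (RR − 1)/RR × 100 = (1.58619 − 1)/1.58619 × 100 = 36.9558%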